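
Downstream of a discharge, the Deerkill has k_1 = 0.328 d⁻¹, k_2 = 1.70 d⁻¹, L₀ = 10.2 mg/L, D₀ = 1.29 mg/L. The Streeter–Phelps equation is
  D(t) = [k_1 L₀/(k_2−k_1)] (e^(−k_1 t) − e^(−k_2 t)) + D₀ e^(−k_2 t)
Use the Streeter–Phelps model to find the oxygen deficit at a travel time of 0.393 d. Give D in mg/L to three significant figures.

k_1 L₀/(k_2−k_1) = 0.328×10.2/(1.70−0.328) = 3.346/1.372 = 2.438 mg/L.
e^(−k_1 t) = e^(−0.328×0.3930) = 0.8791; e^(−k_2 t) = e^(−1.70×0.3930) = 0.5127.
D = 2.438 × (0.8791 − 0.5127) + 1.29 × 0.5127 = 0.8934 + 0.6614 = 1.555 mg/L.

D ≈ 1.55 mg/L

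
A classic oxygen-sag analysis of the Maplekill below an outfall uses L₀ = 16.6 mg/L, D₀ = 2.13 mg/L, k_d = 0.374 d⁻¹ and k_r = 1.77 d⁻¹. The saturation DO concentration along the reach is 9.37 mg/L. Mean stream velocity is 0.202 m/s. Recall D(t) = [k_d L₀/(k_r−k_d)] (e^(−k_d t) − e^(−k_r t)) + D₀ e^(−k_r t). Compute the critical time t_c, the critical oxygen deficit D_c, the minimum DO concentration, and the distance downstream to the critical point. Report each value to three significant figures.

t_c ≈ 0.647 d; D_c ≈ 2.75 mg/L; min DO ≈ 6.62 mg/L; x_c ≈ 11.3 km

At the critical point dD/dt = 0, so k_d L₀ e^(−k_d t) = k_r D. Substituting D(t) from the Streeter–Phelps equation and solving for t gives
t_c = ln[(k_r/k_d)(1 − D₀(k_r−k_d)/(k_d L₀))] / (k_r−k_d).
Here k_r−k_d = 1.396 d⁻¹ and 1 − D₀(k_r−k_d)/(k_d L₀) = 1 − 2.13×1.396/(0.374×16.6) = 0.5211, so
t_c = ln(4.733 × 0.5211) / 1.396 = 0.9026 / 1.396 = 0.6465 d.
D_c = (k_d/k_r) L₀ e^(−k_d t_c) = (0.374/1.77) × 16.6 × e^(−0.374×0.6465) = 0.2113 × 16.6 × 0.7852 = 2.754 mg/L.
Minimum DO = C_s − D_c = 9.37 − 2.754 = 6.616 mg/L.
x_c = v t_c = 0.202 m/s × 0.6465 d × 86400 s/d = 11280 m ≈ 11.3 km.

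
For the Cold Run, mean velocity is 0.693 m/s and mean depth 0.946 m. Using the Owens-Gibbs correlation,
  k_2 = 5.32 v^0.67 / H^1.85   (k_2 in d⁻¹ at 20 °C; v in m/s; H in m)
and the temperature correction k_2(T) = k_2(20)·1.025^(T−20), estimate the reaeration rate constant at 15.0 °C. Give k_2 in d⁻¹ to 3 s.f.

k_2(20) = 5.32 × 0.693^0.67 / 0.946^1.85 = 5.32 × 0.7822 / 0.9024 = 4.611 d⁻¹.
k_2(15.0) = 4.611 × 1.025^(15.0−20) = 4.611 × 0.8839 = 4.076 d⁻¹.

k_2 ≈ 4.08 d⁻¹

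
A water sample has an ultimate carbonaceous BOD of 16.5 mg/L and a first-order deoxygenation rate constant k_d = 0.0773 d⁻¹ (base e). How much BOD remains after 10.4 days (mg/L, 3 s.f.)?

L_t = L₀ e^(−k_d t) = 16.5 × e^(−0.0773×10.4) = 16.5 × 0.4476 = 7.385 mg/L.

L ≈ 7.38 mg/L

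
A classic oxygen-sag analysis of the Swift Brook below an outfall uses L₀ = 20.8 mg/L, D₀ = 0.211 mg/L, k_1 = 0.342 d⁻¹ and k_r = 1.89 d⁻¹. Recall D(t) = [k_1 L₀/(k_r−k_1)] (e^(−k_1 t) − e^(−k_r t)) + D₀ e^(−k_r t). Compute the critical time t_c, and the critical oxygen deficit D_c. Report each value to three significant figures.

t_c = [1/(k_r−k_1)] ln[(k_r/k_1)(1 − D₀(k_r−k_1)/(k_1 L₀))]
= [1/(1.89−0.342)] ln[(1.89/0.342)(1 − 0.211×1.548/(0.342×20.8))]
= (1/1.548) ln[5.526 × 0.9541] = 0.6460 × ln(5.273) = 0.6460 × 1.663 = 1.074 d.
L(t_c) = L₀ e^(−k_1 t_c) = 20.8 × 0.6926 = 14.41 mg/L, and at the critical point k_r D_c = k_1 L, so D_c = (0.342/1.89) × 14.41 = 2.607 mg/L.

t_c ≈ 1.07 d; D_c ≈ 2.61 mg/L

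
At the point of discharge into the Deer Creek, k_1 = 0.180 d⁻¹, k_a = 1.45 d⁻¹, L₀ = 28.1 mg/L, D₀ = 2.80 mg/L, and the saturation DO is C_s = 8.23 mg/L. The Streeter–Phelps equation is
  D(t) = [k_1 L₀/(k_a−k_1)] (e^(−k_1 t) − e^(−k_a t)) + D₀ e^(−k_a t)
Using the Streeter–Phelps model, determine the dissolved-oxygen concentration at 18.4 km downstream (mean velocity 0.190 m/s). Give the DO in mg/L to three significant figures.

Travel time t = x/v = 18.4 km / (0.190 m/s) = 18400 m / 0.190 m/s = 96840 s = 1.121 d.
k_1 L₀/(k_a−k_1) = 0.180×28.1/(1.45−0.180) = 5.058/1.270 = 3.983 mg/L.
e^(−k_1 t) = e^(−0.180×1.121) = 0.8173; e^(−k_a t) = e^(−1.45×1.121) = 0.1969.
D = 3.983 × (0.8173 − 0.1969) + 2.80 × 0.1969 = 2.471 + 0.5512 = 3.022 mg/L.
DO = C_s − D = 8.23 − 3.022 = 5.208 mg/L.

DO ≈ 5.21 mg/L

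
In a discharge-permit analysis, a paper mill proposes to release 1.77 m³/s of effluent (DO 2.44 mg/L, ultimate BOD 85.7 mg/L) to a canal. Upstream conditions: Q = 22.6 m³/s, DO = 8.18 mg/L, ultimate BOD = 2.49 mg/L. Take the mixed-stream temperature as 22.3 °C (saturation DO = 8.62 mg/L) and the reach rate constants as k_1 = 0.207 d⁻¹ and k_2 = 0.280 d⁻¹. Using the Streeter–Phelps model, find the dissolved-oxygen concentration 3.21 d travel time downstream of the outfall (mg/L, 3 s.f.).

DO ≈ 5.67 mg/L

Mixed DO = (22.6×8.18 + 1.77×2.44)/(22.6+1.77) = 189.2/24.37 = 7.763 mg/L.
Mixed L₀ = (22.6×2.49 + 1.77×85.7)/(24.37) = 208.0/24.37 = 8.534 mg/L.
Initial deficit D₀ = C_s − DO₀ = 8.62 − 7.763 = 0.8569 mg/L.
D(3.21) = [0.207×8.534/(0.280−0.207)](e^(−0.207×3.21) − e^(−0.280×3.21)) + 0.8569 e^(−0.280×3.21)
= 24.20 × (0.5145 − 0.4071) + 0.8569 × 0.4071 = 2.950 mg/L.
DO = 8.62 − 2.950 = 5.670 mg/L.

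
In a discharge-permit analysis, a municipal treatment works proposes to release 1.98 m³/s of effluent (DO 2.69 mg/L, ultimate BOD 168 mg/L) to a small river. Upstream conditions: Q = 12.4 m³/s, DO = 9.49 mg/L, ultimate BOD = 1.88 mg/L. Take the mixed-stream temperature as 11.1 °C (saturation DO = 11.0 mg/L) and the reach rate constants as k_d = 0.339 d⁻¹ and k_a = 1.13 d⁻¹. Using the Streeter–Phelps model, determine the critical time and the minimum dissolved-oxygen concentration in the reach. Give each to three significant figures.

Mixed DO = (12.4×9.49 + 1.98×2.69)/(12.4+1.98) = 123.0/14.38 = 8.554 mg/L.
Mixed L₀ = (12.4×1.88 + 1.98×168)/(14.38) = 356.0/14.38 = 24.75 mg/L.
Initial deficit D₀ = C_s − DO₀ = 11.0 − 8.554 = 2.446 mg/L.
t_c = (1/0.7910) ln[(1.13/0.339)(1 − 2.446×0.7910/(0.339×24.75))] = 1.264 × ln(2.565) = 1.191 d.
D_c = (0.339/1.13) × 24.75 × e^(−0.339×1.191) = 0.3000 × 24.75 × 0.6679 = 4.960 mg/L.
Minimum DO = 11.0 − 4.960 = 6.040 mg/L.

t_c ≈ 1.19 d; minimum DO ≈ 6.04 mg/L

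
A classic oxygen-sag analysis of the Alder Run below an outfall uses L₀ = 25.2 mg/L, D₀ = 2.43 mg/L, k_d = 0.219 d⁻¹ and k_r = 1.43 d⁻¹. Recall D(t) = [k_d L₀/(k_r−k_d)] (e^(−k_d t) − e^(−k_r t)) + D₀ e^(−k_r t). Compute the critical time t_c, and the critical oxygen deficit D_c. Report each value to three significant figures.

t_c ≈ 0.920 d; D_c ≈ 3.15 mg/L

t_c = [1/(k_r−k_d)] ln[(k_r/k_d)(1 − D₀(k_r−k_d)/(k_d L₀))]
= [1/(1.43−0.219)] ln[(1.43/0.219)(1 − 2.43×1.211/(0.219×25.2))]
= (1/1.211) ln[6.530 × 0.4668] = 0.8258 × ln(3.048) = 0.8258 × 1.114 = 0.9203 d.
L(t_c) = L₀ e^(−k_d t_c) = 25.2 × 0.8175 = 20.60 mg/L, and at the critical point k_r D_c = k_d L, so D_c = (0.219/1.43) × 20.60 = 3.155 mg/L.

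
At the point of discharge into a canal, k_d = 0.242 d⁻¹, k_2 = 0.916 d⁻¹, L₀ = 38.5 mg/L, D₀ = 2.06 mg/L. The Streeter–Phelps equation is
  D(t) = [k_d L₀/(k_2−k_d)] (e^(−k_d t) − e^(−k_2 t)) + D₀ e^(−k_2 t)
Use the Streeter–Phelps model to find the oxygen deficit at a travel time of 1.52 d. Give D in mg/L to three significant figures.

k_d L₀/(k_2−k_d) = 0.242×38.5/(0.916−0.242) = 9.317/0.6740 = 13.82 mg/L.
e^(−k_d t) = e^(−0.242×1.520) = 0.6922; e^(−k_2 t) = e^(−0.916×1.520) = 0.2485.
D = 13.82 × (0.6922 − 0.2485) + 2.06 × 0.2485 = 6.134 + 0.5119 = 6.646 mg/L.

D ≈ 6.65 mg/L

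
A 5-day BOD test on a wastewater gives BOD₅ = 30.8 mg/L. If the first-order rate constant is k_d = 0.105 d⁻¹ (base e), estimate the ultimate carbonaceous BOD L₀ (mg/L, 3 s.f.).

L₀ ≈ 75.4 mg/L

BOD₅ = L₀(1 − e^(−5k_d)) ⇒ L₀ = BOD₅ / (1 − e^(−5×0.105))
= 30.8 / (1 − 0.5916) = 30.8 / 0.4084 = 75.41 mg/L.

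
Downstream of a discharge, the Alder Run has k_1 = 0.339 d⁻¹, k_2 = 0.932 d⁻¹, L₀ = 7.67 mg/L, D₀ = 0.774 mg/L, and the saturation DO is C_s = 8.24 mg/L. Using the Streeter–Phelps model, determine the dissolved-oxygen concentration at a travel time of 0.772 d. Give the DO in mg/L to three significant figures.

k_1 L₀/(k_2−k_1) = 0.339×7.67/(0.932−0.339) = 2.600/0.5930 = 4.385 mg/L.
e^(−k_1 t) = e^(−0.339×0.7720) = 0.7697; e^(−k_2 t) = e^(−0.932×0.7720) = 0.4870.
D = 4.385 × (0.7697 − 0.4870) + 0.774 × 0.4870 = 1.240 + 0.3769 = 1.617 mg/L.
DO = C_s − D = 8.24 − 1.617 = 6.623 mg/L.

DO ≈ 6.62 mg/L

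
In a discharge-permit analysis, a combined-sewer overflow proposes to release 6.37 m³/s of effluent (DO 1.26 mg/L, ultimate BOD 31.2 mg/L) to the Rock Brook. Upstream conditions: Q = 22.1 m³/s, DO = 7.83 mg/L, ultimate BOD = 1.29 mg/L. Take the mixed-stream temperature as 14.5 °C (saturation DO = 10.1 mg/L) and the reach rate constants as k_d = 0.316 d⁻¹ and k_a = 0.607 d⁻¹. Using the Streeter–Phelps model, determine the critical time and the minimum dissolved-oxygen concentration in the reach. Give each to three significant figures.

t_c ≈ 0.303 d; minimum DO ≈ 6.32 mg/L

Mixed DO = (22.1×7.83 + 6.37×1.26)/(22.1+6.37) = 181.1/28.47 = 6.360 mg/L.
Mixed L₀ = (22.1×1.29 + 6.37×31.2)/(28.47) = 227.3/28.47 = 7.982 mg/L.
Initial deficit D₀ = C_s − DO₀ = 10.1 − 6.360 = 3.740 mg/L.
t_c = (1/0.2910) ln[(0.607/0.316)(1 − 3.740×0.2910/(0.316×7.982))] = 3.436 × ln(1.092) = 0.3027 d.
D_c = (0.316/0.607) × 7.982 × e^(−0.316×0.3027) = 0.5206 × 7.982 × 0.9088 = 3.776 mg/L.
Minimum DO = 10.1 − 3.776 = 6.324 mg/L.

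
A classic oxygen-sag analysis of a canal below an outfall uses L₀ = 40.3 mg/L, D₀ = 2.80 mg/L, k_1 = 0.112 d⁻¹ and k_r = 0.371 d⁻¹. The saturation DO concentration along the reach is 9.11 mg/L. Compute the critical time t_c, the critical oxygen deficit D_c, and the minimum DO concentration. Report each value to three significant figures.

t_c ≈ 3.95 d; D_c ≈ 7.82 mg/L; min DO ≈ 1.29 mg/L

With k_r/k_1 = 3.312 and 1 − D₀(k_r−k_1)/(k_1 L₀) = 0.8393,
t_c = ln(3.312 × 0.8393) / (0.371 − 0.112) = ln(2.780) / 0.2590 = 1.023/0.2590 = 3.948 d.
L(t_c) = L₀ e^(−k_1 t_c) = 40.3 × 0.6426 = 25.90 mg/L, and at the critical point k_r D_c = k_1 L, so D_c = (0.112/0.371) × 25.90 = 7.818 mg/L.
Minimum DO = C_s − D_c = 9.11 − 7.818 = 1.292 mg/L.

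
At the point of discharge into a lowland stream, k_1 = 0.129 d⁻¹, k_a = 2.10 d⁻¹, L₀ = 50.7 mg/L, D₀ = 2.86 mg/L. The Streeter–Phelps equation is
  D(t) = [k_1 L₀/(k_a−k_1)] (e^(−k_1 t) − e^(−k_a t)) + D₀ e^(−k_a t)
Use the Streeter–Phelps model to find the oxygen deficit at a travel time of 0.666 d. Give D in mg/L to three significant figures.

k_1 L₀/(k_a−k_1) = 0.129×50.7/(2.10−0.129) = 6.540/1.971 = 3.318 mg/L.
e^(−k_1 t) = e^(−0.129×0.6660) = 0.9177; e^(−k_a t) = e^(−2.10×0.6660) = 0.2469.
D = 3.318 × (0.9177 − 0.2469) + 2.86 × 0.2469 = 2.226 + 0.7063 = 2.932 mg/L.

D ≈ 2.93 mg/L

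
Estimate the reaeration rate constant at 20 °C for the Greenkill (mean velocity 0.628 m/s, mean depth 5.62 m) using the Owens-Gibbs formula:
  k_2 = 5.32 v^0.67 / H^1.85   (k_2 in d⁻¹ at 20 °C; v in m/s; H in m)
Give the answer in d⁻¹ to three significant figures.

k_2 ≈ 0.160 d⁻¹

k_2 = 5.32 × 0.628^0.67 / 5.62^1.85 = 5.32 × 0.7322 / 24.38 = 0.1598 d⁻¹.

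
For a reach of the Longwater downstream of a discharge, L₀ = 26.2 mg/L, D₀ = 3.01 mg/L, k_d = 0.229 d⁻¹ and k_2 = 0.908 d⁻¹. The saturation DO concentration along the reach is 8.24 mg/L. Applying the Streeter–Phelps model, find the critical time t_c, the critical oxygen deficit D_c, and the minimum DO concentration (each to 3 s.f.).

t_c ≈ 1.42 d; D_c ≈ 4.78 mg/L; min DO ≈ 3.46 mg/L

With k_2/k_d = 3.965 and 1 − D₀(k_2−k_d)/(k_d L₀) = 0.6594,
t_c = ln(3.965 × 0.6594) / (0.908 − 0.229) = ln(2.614) / 0.6790 = 0.9610/0.6790 = 1.415 d.
D_c = (k_d/k_2) L₀ e^(−k_d t_c) = (0.229/0.908) × 26.2 × e^(−0.229×1.415) = 0.2522 × 26.2 × 0.7232 = 4.778 mg/L.
Minimum DO = C_s − D_c = 8.24 − 4.778 = 3.462 mg/L.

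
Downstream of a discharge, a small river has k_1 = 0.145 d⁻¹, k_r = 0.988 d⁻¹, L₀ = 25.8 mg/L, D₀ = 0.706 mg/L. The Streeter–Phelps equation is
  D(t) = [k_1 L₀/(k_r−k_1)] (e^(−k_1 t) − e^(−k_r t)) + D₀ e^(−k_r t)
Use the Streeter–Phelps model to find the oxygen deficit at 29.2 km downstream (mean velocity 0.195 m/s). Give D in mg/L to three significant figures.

D ≈ 2.78 mg/L

Travel time t = x/v = 29.2 km / (0.195 m/s) = 29200 m / 0.195 m/s = 149700 s = 1.733 d.
k_1 L₀/(k_r−k_1) = 0.145×25.8/(0.988−0.145) = 3.741/0.8430 = 4.438 mg/L.
e^(−k_1 t) = e^(−0.145×1.733) = 0.7778; e^(−k_r t) = e^(−0.988×1.733) = 0.1804.
D = 4.438 × (0.7778 − 0.1804) + 0.706 × 0.1804 = 2.651 + 0.1274 = 2.778 mg/L.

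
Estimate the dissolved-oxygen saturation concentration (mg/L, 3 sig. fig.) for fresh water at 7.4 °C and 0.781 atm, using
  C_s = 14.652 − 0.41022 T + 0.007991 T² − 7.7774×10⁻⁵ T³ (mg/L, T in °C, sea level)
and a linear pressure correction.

At sea level: C_s = 14.652 − 0.41022×7.4 + 0.007991×7.4² − 7.7774×10⁻⁵×7.4³ = 12.02 mg/L.
Pressure correction: C_s' = 12.02 × 0.781 = 9.390 mg/L.

C_s ≈ 9.39 mg/L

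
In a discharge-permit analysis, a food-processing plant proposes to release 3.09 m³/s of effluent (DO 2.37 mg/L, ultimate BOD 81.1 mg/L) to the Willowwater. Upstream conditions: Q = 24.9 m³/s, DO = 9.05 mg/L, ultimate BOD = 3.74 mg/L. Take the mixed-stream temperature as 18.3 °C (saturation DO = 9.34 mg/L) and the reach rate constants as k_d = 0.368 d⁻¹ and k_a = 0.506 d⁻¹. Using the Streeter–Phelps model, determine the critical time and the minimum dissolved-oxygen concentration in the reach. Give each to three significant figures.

t_c ≈ 2.08 d; minimum DO ≈ 5.18 mg/L

Mixed DO = (24.9×9.05 + 3.09×2.37)/(24.9+3.09) = 232.7/27.99 = 8.313 mg/L.
Mixed L₀ = (24.9×3.74 + 3.09×81.1)/(27.99) = 343.7/27.99 = 12.28 mg/L.
Initial deficit D₀ = C_s − DO₀ = 9.34 − 8.313 = 1.027 mg/L.
t_c = (1/0.1380) ln[(0.506/0.368)(1 − 1.027×0.1380/(0.368×12.28))] = 7.246 × ln(1.332) = 2.077 d.
D_c = (0.368/0.506) × 12.28 × e^(−0.368×2.077) = 0.7273 × 12.28 × 0.4657 = 4.159 mg/L.
Minimum DO = 9.34 − 4.159 = 5.181 mg/L.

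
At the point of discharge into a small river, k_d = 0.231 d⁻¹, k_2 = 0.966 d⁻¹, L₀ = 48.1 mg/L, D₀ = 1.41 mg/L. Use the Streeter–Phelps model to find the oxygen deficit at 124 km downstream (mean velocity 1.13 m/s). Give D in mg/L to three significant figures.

Travel time t = x/v = 124 km / (1.13 m/s) = 124000 m / 1.13 m/s = 109700 s = 1.270 d.
k_d L₀/(k_2−k_d) = 0.231×48.1/(0.966−0.231) = 11.11/0.7350 = 15.12 mg/L.
e^(−k_d t) = e^(−0.231×1.270) = 0.7457; e^(−k_2 t) = e^(−0.966×1.270) = 0.2932.
D = 15.12 × (0.7457 − 0.2932) + 1.41 × 0.2932 = 6.841 + 0.4134 = 7.254 mg/L.

D ≈ 7.25 mg/L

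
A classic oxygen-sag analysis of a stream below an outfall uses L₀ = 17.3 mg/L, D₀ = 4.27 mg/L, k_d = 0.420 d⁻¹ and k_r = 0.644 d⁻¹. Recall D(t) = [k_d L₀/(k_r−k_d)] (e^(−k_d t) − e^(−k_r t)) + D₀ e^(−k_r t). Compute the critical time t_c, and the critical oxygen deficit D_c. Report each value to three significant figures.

t_c ≈ 1.28 d; D_c ≈ 6.60 mg/L

At the critical point dD/dt = 0, so k_d L₀ e^(−k_d t) = k_r D. Substituting D(t) from the Streeter–Phelps equation and solving for t gives
t_c = ln[(k_r/k_d)(1 − D₀(k_r−k_d)/(k_d L₀))] / (k_r−k_d).
Here k_r−k_d = 0.2240 d⁻¹ and 1 − D₀(k_r−k_d)/(k_d L₀) = 1 − 4.27×0.2240/(0.420×17.3) = 0.8684, so
t_c = ln(1.533 × 0.8684) / 0.2240 = 0.2863 / 0.2240 = 1.278 d.
L(t_c) = L₀ e^(−k_d t_c) = 17.3 × 0.5846 = 10.11 mg/L, and at the critical point k_r D_c = k_d L, so D_c = (0.420/0.644) × 10.11 = 6.596 mg/L.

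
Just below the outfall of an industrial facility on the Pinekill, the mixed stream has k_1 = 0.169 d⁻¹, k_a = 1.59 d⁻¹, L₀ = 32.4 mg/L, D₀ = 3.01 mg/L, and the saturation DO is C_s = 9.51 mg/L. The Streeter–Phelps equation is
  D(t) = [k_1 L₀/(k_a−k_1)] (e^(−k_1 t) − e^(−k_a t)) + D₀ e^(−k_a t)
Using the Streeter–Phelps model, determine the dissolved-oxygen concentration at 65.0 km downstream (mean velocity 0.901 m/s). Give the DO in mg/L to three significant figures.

Travel time t = x/v = 65.0 km / (0.901 m/s) = 65000 m / 0.901 m/s = 72140 s = 0.8350 d.
k_1 L₀/(k_a−k_1) = 0.169×32.4/(1.59−0.169) = 5.476/1.421 = 3.853 mg/L.
e^(−k_1 t) = e^(−0.169×0.8350) = 0.8684; e^(−k_a t) = e^(−1.59×0.8350) = 0.2651.
D = 3.853 × (0.8684 − 0.2651) + 3.01 × 0.2651 = 2.325 + 0.7980 = 3.123 mg/L.
DO = C_s − D = 9.51 − 3.123 = 6.387 mg/L.

DO ≈ 6.39 mg/L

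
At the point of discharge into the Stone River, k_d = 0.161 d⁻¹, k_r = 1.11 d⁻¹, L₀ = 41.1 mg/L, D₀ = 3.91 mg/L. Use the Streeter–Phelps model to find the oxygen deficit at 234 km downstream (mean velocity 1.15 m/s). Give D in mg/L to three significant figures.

D ≈ 4.55 mg/L

Travel time t = x/v = 234 km / (1.15 m/s) = 234000 m / 1.15 m/s = 203500 s = 2.355 d.
k_d L₀/(k_r−k_d) = 0.161×41.1/(1.11−0.161) = 6.617/0.9490 = 6.973 mg/L.
e^(−k_d t) = e^(−0.161×2.355) = 0.6844; e^(−k_r t) = e^(−1.11×2.355) = 0.07323.
D = 6.973 × (0.6844 − 0.07323) + 3.91 × 0.07323 = 4.262 + 0.2863 = 4.548 mg/L.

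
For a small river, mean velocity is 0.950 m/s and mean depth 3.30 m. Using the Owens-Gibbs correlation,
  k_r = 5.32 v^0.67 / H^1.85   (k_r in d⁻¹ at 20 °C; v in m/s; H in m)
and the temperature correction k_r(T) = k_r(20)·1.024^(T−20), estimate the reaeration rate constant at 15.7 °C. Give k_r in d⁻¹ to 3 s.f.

k_r ≈ 0.510 d⁻¹

k_r(20) = 5.32 × 0.950^0.67 / 3.30^1.85 = 5.32 × 0.9662 / 9.104 = 0.5646 d⁻¹.
k_r(15.7) = 0.5646 × 1.024^(15.7−20) = 0.5646 × 0.9030 = 0.5099 d⁻¹.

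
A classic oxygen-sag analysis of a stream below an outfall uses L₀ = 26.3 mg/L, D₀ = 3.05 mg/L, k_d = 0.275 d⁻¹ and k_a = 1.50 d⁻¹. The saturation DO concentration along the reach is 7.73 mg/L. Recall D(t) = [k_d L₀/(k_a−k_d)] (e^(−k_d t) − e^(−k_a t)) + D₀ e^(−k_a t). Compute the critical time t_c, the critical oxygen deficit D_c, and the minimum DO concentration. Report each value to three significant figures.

t_c ≈ 0.791 d; D_c ≈ 3.88 mg/L; min DO ≈ 3.85 mg/L

t_c = [1/(k_a−k_d)] ln[(k_a/k_d)(1 − D₀(k_a−k_d)/(k_d L₀))]
= [1/(1.50−0.275)] ln[(1.50/0.275)(1 − 3.05×1.225/(0.275×26.3))]
= (1/1.225) ln[5.455 × 0.4834] = 0.8163 × ln(2.637) = 0.8163 × 0.9696 = 0.7915 d.
L(t_c) = L₀ e^(−k_d t_c) = 26.3 × 0.8044 = 21.16 mg/L, and at the critical point k_a D_c = k_d L, so D_c = (0.275/1.50) × 21.16 = 3.879 mg/L.
Minimum DO = C_s − D_c = 7.73 − 3.879 = 3.851 mg/L.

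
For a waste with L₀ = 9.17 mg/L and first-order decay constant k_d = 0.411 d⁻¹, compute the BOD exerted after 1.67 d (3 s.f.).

y_t = L₀(1 − e^(−k_d t)) = 9.17 × (1 − e^(−0.411×1.67))
= 9.17 × (1 − 0.5034) = 9.17 × 0.4966 = 4.554 mg/L.

y ≈ 4.55 mg/L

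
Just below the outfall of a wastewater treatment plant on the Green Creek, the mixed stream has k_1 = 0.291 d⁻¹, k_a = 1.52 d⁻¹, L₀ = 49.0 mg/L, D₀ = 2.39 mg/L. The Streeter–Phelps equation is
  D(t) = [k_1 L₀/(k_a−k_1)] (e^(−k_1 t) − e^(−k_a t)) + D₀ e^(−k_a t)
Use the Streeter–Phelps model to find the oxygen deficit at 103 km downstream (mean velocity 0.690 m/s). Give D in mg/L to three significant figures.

Travel time t = x/v = 103 km / (0.690 m/s) = 103000 m / 0.690 m/s = 149300 s = 1.728 d.
k_1 L₀/(k_a−k_1) = 0.291×49.0/(1.52−0.291) = 14.26/1.229 = 11.60 mg/L.
e^(−k_1 t) = e^(−0.291×1.728) = 0.6049; e^(−k_a t) = e^(−1.52×1.728) = 0.07236.
D = 11.60 × (0.6049 − 0.07236) + 2.39 × 0.07236 = 6.178 + 0.1729 = 6.351 mg/L.

D ≈ 6.35 mg/L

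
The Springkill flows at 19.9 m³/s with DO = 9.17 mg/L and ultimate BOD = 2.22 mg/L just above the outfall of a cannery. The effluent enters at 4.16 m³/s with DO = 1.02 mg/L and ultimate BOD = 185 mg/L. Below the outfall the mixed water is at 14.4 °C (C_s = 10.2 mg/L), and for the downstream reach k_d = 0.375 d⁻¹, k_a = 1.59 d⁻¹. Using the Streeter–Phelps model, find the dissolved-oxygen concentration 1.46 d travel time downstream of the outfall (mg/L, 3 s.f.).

Mixed DO = (19.9×9.17 + 4.16×1.02)/(19.9+4.16) = 186.7/24.06 = 7.761 mg/L.
Mixed L₀ = (19.9×2.22 + 4.16×185)/(24.06) = 813.8/24.06 = 33.82 mg/L.
Initial deficit D₀ = C_s − DO₀ = 10.2 − 7.761 = 2.439 mg/L.
D(1.46) = [0.375×33.82/(1.59−0.375)](e^(−0.375×1.46) − e^(−1.59×1.46)) + 2.439 e^(−1.59×1.46)
= 10.44 × (0.5784 − 0.09814) + 2.439 × 0.09814 = 5.253 mg/L.
DO = 10.2 − 5.253 = 4.947 mg/L.

DO ≈ 4.95 mg/L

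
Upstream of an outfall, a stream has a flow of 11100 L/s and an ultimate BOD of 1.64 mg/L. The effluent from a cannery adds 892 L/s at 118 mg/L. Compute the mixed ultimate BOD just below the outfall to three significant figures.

Flow-weighted mixing: C = (Q_r C_r + Q_w C_w)/(Q_r + Q_w)
= (11100×1.64 + 892×118)/(11100 + 892) = 123500/11990 = 10.30 mg/L.

10.3 mg/L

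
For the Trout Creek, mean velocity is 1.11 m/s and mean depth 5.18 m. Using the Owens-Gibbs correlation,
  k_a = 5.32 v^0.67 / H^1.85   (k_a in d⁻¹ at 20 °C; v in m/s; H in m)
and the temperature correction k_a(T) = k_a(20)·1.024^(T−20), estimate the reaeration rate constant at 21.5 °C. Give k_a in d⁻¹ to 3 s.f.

k_a(20) = 5.32 × 1.11^0.67 / 5.18^1.85 = 5.32 × 1.072 / 20.97 = 0.2721 d⁻¹.
k_a(21.5) = 0.2721 × 1.024^(21.5−20) = 0.2721 × 1.036 = 0.2820 d⁻¹.

k_a ≈ 0.282 d⁻¹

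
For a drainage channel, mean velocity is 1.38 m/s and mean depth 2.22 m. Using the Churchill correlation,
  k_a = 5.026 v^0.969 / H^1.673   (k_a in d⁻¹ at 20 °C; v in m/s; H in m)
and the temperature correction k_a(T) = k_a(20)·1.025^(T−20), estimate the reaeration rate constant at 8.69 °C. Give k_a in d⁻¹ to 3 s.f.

k_a(20) = 5.026 × 1.38^0.969 / 2.22^1.673 = 5.026 × 1.366 / 3.797 = 1.808 d⁻¹.
k_a(8.69) = 1.808 × 1.025^(8.69−20) = 1.808 × 0.7563 = 1.368 d⁻¹.

k_a ≈ 1.37 d⁻¹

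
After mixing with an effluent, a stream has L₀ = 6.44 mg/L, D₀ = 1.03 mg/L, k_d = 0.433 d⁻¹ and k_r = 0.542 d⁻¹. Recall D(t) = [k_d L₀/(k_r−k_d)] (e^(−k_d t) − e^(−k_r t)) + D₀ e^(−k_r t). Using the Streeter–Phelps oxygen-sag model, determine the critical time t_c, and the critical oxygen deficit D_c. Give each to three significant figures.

t_c ≈ 1.68 d; D_c ≈ 2.48 mg/L

With k_r/k_d = 1.252 and 1 − D₀(k_r−k_d)/(k_d L₀) = 0.9597,
t_c = ln(1.252 × 0.9597) / (0.542 − 0.433) = ln(1.201) / 0.1090 = 0.1834/0.1090 = 1.683 d.
L(t_c) = L₀ e^(−k_d t_c) = 6.44 × 0.4825 = 3.108 mg/L, and at the critical point k_r D_c = k_d L, so D_c = (0.433/0.542) × 3.108 = 2.483 mg/L.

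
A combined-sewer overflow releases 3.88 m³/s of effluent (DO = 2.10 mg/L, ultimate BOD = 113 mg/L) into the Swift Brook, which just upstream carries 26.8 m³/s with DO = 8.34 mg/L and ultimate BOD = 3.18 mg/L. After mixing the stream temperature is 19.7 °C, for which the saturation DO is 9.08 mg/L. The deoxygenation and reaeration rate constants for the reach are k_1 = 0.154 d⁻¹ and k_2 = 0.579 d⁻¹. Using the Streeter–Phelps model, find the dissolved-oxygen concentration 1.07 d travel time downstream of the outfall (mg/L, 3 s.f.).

Mixed DO = (26.8×8.34 + 3.88×2.10)/(26.8+3.88) = 231.7/30.68 = 7.551 mg/L.
Mixed L₀ = (26.8×3.18 + 3.88×113)/(30.68) = 523.7/30.68 = 17.07 mg/L.
Initial deficit D₀ = C_s − DO₀ = 9.08 − 7.551 = 1.529 mg/L.
D(1.07) = [0.154×17.07/(0.579−0.154)](e^(−0.154×1.07) − e^(−0.579×1.07)) + 1.529 e^(−0.579×1.07)
= 6.185 × (0.8481 − 0.5382) + 1.529 × 0.5382 = 2.740 mg/L.
DO = 9.08 − 2.740 = 6.340 mg/L.

DO ≈ 6.34 mg/L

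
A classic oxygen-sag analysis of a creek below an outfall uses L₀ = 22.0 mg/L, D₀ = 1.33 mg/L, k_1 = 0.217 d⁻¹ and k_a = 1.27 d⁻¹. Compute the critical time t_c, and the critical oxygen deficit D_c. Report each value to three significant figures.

t_c ≈ 1.35 d; D_c ≈ 2.81 mg/L

With k_a/k_1 = 5.853 and 1 − D₀(k_a−k_1)/(k_1 L₀) = 0.7066,
t_c = ln(5.853 × 0.7066) / (1.27 − 0.217) = ln(4.136) / 1.053 = 1.420/1.053 = 1.348 d.
L(t_c) = L₀ e^(−k_1 t_c) = 22.0 × 0.7464 = 16.42 mg/L, and at the critical point k_a D_c = k_1 L, so D_c = (0.217/1.27) × 16.42 = 2.806 mg/L.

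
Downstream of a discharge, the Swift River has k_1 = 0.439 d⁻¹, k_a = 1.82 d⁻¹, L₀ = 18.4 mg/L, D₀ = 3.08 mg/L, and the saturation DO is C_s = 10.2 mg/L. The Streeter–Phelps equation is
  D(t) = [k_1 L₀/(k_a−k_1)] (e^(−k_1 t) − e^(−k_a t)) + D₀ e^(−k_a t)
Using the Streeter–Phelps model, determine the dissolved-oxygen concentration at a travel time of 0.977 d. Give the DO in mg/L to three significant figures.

k_1 L₀/(k_a−k_1) = 0.439×18.4/(1.82−0.439) = 8.078/1.381 = 5.849 mg/L.
e^(−k_1 t) = e^(−0.439×0.9770) = 0.6512; e^(−k_a t) = e^(−1.82×0.9770) = 0.1690.
D = 5.849 × (0.6512 − 0.1690) + 3.08 × 0.1690 = 2.821 + 0.5204 = 3.341 mg/L.
DO = C_s − D = 10.2 − 3.341 = 6.859 mg/L.

DO ≈ 6.86 mg/L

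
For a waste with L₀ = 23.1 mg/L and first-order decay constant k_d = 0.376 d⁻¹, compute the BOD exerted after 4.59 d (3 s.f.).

y ≈ 19.0 mg/L

y_t = L₀(1 − e^(−k_d t)) = 23.1 × (1 − e^(−0.376×4.59))
= 23.1 × (1 − 0.1780) = 23.1 × 0.8220 = 18.99 mg/L.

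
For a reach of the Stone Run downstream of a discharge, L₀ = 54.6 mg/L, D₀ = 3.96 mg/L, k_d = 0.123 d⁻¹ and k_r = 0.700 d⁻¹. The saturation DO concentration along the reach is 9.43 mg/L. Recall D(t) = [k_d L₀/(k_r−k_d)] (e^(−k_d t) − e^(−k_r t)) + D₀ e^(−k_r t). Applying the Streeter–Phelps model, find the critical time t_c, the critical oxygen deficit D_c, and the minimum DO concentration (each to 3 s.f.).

t_c ≈ 2.29 d; D_c ≈ 7.24 mg/L; min DO ≈ 2.19 mg/L

t_c = [1/(k_r−k_d)] ln[(k_r/k_d)(1 − D₀(k_r−k_d)/(k_d L₀))]
= [1/(0.700−0.123)] ln[(0.700/0.123)(1 − 3.96×0.5770/(0.123×54.6))]
= (1/0.5770) ln[5.691 × 0.6598] = 1.733 × ln(3.755) = 1.733 × 1.323 = 2.293 d.
D_c = (k_d/k_r) L₀ e^(−k_d t_c) = (0.123/0.700) × 54.6 × e^(−0.123×2.293) = 0.1757 × 54.6 × 0.7542 = 7.236 mg/L.
Minimum DO = C_s − D_c = 9.43 − 7.236 = 2.194 mg/L.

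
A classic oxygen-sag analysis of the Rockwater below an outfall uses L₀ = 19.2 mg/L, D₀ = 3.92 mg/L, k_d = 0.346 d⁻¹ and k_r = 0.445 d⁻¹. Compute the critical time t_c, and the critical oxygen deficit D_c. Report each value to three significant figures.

t_c ≈ 1.93 d; D_c ≈ 7.65 mg/L

At the critical point dD/dt = 0, so k_d L₀ e^(−k_d t) = k_r D. Substituting D(t) from the Streeter–Phelps equation and solving for t gives
t_c = ln[(k_r/k_d)(1 − D₀(k_r−k_d)/(k_d L₀))] / (k_r−k_d).
Here k_r−k_d = 0.09900 d⁻¹ and 1 − D₀(k_r−k_d)/(k_d L₀) = 1 − 3.92×0.09900/(0.346×19.2) = 0.9416, so
t_c = ln(1.286 × 0.9416) / 0.09900 = 0.1914 / 0.09900 = 1.934 d.
D_c = (k_d/k_r) L₀ e^(−k_d t_c) = (0.346/0.445) × 19.2 × e^(−0.346×1.934) = 0.7775 × 19.2 × 0.5122 = 7.646 mg/L.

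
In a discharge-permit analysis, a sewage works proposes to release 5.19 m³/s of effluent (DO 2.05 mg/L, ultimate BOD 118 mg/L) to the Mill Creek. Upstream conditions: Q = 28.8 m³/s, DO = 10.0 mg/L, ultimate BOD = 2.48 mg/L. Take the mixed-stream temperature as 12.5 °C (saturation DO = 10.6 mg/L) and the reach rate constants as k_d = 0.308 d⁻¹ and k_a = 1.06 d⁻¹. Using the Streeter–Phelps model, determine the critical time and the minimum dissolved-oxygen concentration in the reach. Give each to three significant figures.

t_c ≈ 1.31 d; minimum DO ≈ 6.70 mg/L

Mixed DO = (28.8×10.0 + 5.19×2.05)/(28.8+5.19) = 298.6/33.99 = 8.786 mg/L.
Mixed L₀ = (28.8×2.48 + 5.19×118)/(33.99) = 683.8/33.99 = 20.12 mg/L.
Initial deficit D₀ = C_s − DO₀ = 10.6 − 8.786 = 1.814 mg/L.
t_c = (1/0.7520) ln[(1.06/0.308)(1 − 1.814×0.7520/(0.308×20.12))] = 1.330 × ln(2.684) = 1.313 d.
D_c = (0.308/1.06) × 20.12 × e^(−0.308×1.313) = 0.2906 × 20.12 × 0.6674 = 3.902 mg/L.
Minimum DO = 10.6 − 3.902 = 6.698 mg/L.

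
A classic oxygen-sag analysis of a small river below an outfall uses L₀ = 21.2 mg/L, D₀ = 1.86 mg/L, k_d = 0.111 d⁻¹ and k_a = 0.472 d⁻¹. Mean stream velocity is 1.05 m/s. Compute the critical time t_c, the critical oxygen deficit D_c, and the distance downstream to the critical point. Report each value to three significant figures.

t_c ≈ 3.08 d; D_c ≈ 3.54 mg/L; x_c ≈ 279 km

At the critical point dD/dt = 0, so k_d L₀ e^(−k_d t) = k_a D. Substituting D(t) from the Streeter–Phelps equation and solving for t gives
t_c = ln[(k_a/k_d)(1 − D₀(k_a−k_d)/(k_d L₀))] / (k_a−k_d).
Here k_a−k_d = 0.3610 d⁻¹ and 1 − D₀(k_a−k_d)/(k_d L₀) = 1 − 1.86×0.3610/(0.111×21.2) = 0.7147, so
t_c = ln(4.252 × 0.7147) / 0.3610 = 1.112 / 0.3610 = 3.079 d.
L(t_c) = L₀ e^(−k_d t_c) = 21.2 × 0.7105 = 15.06 mg/L, and at the critical point k_a D_c = k_d L, so D_c = (0.111/0.472) × 15.06 = 3.542 mg/L.
x_c = v t_c = 1.05 m/s × 3.079 d × 86400 s/d = 279300 m ≈ 279 km.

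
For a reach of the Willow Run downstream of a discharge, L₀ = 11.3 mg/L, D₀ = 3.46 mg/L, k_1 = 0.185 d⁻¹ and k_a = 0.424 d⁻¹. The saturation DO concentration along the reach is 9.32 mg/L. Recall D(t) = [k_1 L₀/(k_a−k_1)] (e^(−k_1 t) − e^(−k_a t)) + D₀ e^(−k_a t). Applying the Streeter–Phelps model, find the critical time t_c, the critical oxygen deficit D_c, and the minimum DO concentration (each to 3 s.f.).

t_c = [1/(k_a−k_1)] ln[(k_a/k_1)(1 − D₀(k_a−k_1)/(k_1 L₀))]
= [1/(0.424−0.185)] ln[(0.424/0.185)(1 − 3.46×0.2390/(0.185×11.3))]
= (1/0.2390) ln[2.292 × 0.6044] = 4.184 × ln(1.385) = 4.184 × 0.3259 = 1.364 d.
D_c = (k_1/k_a) L₀ e^(−k_1 t_c) = (0.185/0.424) × 11.3 × e^(−0.185×1.364) = 0.4363 × 11.3 × 0.7770 = 3.831 mg/L.
Minimum DO = C_s − D_c = 9.32 − 3.831 = 5.489 mg/L.

t_c ≈ 1.36 d; D_c ≈ 3.83 mg/L; min DO ≈ 5.49 mg/L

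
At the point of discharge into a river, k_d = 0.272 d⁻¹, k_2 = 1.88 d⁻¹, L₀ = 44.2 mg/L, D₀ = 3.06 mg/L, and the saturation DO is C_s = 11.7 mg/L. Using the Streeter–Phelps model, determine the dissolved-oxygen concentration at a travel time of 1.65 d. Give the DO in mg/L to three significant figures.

k_d L₀/(k_2−k_d) = 0.272×44.2/(1.88−0.272) = 12.02/1.608 = 7.477 mg/L.
e^(−k_d t) = e^(−0.272×1.650) = 0.6384; e^(−k_2 t) = e^(−1.88×1.650) = 0.04496.
D = 7.477 × (0.6384 − 0.04496) + 3.06 × 0.04496 = 4.437 + 0.1376 = 4.574 mg/L.
DO = C_s − D = 11.7 − 4.574 = 7.126 mg/L.

DO ≈ 7.13 mg/L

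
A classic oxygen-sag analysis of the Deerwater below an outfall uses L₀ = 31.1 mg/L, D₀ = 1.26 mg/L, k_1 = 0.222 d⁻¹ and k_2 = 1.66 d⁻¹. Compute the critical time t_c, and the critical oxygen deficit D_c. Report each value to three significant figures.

At the critical point dD/dt = 0, so k_1 L₀ e^(−k_1 t) = k_2 D. Substituting D(t) from the Streeter–Phelps equation and solving for t gives
t_c = ln[(k_2/k_1)(1 − D₀(k_2−k_1)/(k_1 L₀))] / (k_2−k_1).
Here k_2−k_1 = 1.438 d⁻¹ and 1 − D₀(k_2−k_1)/(k_1 L₀) = 1 − 1.26×1.438/(0.222×31.1) = 0.7376, so
t_c = ln(7.477 × 0.7376) / 1.438 = 1.707 / 1.438 = 1.187 d.
D_c = (k_1/k_2) L₀ e^(−k_1 t_c) = (0.222/1.66) × 31.1 × e^(−0.222×1.187) = 0.1337 × 31.1 × 0.7683 = 3.195 mg/L.

t_c ≈ 1.19 d; D_c ≈ 3.20 mg/L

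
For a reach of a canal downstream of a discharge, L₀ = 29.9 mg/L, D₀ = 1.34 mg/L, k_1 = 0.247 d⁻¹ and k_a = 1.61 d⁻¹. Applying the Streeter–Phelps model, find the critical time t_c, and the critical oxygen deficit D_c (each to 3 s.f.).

t_c ≈ 1.17 d; D_c ≈ 3.44 mg/L

At the critical point dD/dt = 0, so k_1 L₀ e^(−k_1 t) = k_a D. Substituting D(t) from the Streeter–Phelps equation and solving for t gives
t_c = ln[(k_a/k_1)(1 − D₀(k_a−k_1)/(k_1 L₀))] / (k_a−k_1).
Here k_a−k_1 = 1.363 d⁻¹ and 1 − D₀(k_a−k_1)/(k_1 L₀) = 1 − 1.34×1.363/(0.247×29.9) = 0.7527, so
t_c = ln(6.518 × 0.7527) / 1.363 = 1.591 / 1.363 = 1.167 d.
L(t_c) = L₀ e^(−k_1 t_c) = 29.9 × 0.7496 = 22.41 mg/L, and at the critical point k_a D_c = k_1 L, so D_c = (0.247/1.61) × 22.41 = 3.438 mg/L.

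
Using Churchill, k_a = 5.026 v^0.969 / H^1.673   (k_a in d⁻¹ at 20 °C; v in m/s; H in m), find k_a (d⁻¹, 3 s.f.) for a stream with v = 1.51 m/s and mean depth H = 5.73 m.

k_a = 5.026 × 1.51^0.969 / 5.73^1.673 = 5.026 × 1.491 / 18.55 = 0.4039 d⁻¹.

k_a ≈ 0.404 d⁻¹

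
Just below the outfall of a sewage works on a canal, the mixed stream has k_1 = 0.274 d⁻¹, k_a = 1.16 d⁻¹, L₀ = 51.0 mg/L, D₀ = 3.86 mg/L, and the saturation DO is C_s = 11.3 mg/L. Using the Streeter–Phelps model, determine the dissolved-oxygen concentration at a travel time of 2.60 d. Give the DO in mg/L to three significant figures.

k_1 L₀/(k_a−k_1) = 0.274×51.0/(1.16−0.274) = 13.97/0.8860 = 15.77 mg/L.
e^(−k_1 t) = e^(−0.274×2.600) = 0.4905; e^(−k_a t) = e^(−1.16×2.600) = 0.04900.
D = 15.77 × (0.4905 − 0.04900) + 3.86 × 0.04900 = 6.963 + 0.1891 = 7.152 mg/L.
DO = C_s − D = 11.3 − 7.152 = 4.148 mg/L.

DO ≈ 4.15 mg/L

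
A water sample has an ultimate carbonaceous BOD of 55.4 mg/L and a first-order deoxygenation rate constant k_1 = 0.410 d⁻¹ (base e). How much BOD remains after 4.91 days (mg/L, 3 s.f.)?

L ≈ 7.40 mg/L

L_t = L₀ e^(−k_1 t) = 55.4 × e^(−0.410×4.91) = 55.4 × 0.1336 = 7.400 mg/L.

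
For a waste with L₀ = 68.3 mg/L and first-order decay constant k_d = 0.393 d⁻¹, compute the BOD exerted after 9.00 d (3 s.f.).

y ≈ 66.3 mg/L

y_t = L₀(1 − e^(−k_d t)) = 68.3 × (1 − e^(−0.393×9.00))
= 68.3 × (1 − 0.02910) = 68.3 × 0.9709 = 66.31 mg/L.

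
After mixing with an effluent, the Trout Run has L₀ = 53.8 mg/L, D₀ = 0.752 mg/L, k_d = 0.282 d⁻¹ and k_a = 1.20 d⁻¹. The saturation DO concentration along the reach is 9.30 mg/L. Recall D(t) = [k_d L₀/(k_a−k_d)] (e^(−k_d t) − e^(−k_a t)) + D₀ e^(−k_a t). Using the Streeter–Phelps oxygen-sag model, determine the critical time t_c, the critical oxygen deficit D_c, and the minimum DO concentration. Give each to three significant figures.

At the critical point dD/dt = 0, so k_d L₀ e^(−k_d t) = k_a D. Substituting D(t) from the Streeter–Phelps equation and solving for t gives
t_c = ln[(k_a/k_d)(1 − D₀(k_a−k_d)/(k_d L₀))] / (k_a−k_d).
Here k_a−k_d = 0.9180 d⁻¹ and 1 − D₀(k_a−k_d)/(k_d L₀) = 1 − 0.752×0.9180/(0.282×53.8) = 0.9545, so
t_c = ln(4.255 × 0.9545) / 0.9180 = 1.402 / 0.9180 = 1.527 d.
D_c = (k_d/k_a) L₀ e^(−k_d t_c) = (0.282/1.20) × 53.8 × e^(−0.282×1.527) = 0.2350 × 53.8 × 0.6501 = 8.220 mg/L.
Minimum DO = C_s − D_c = 9.30 − 8.220 = 1.080 mg/L.

t_c ≈ 1.53 d; D_c ≈ 8.22 mg/L; min DO ≈ 1.08 mg/L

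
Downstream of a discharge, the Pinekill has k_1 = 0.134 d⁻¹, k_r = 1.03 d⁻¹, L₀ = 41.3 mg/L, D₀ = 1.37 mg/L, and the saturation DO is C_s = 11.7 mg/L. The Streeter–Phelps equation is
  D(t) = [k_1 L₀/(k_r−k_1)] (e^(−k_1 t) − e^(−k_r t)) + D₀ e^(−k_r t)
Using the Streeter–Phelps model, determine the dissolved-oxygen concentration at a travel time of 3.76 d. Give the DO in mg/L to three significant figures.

k_1 L₀/(k_r−k_1) = 0.134×41.3/(1.03−0.134) = 5.534/0.8960 = 6.177 mg/L.
e^(−k_1 t) = e^(−0.134×3.760) = 0.6042; e^(−k_r t) = e^(−1.03×3.760) = 0.02080.
D = 6.177 × (0.6042 − 0.02080) + 1.37 × 0.02080 = 3.603 + 0.02850 = 3.632 mg/L.
DO = C_s − D = 11.7 − 3.632 = 8.068 mg/L.

DO ≈ 8.07 mg/L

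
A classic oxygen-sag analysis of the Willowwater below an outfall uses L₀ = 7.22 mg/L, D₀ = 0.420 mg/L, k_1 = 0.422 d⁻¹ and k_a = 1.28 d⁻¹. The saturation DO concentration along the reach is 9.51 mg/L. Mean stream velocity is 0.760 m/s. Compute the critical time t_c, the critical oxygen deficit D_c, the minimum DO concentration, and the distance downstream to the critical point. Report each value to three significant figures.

With k_a/k_1 = 3.033 and 1 − D₀(k_a−k_1)/(k_1 L₀) = 0.8817,
t_c = ln(3.033 × 0.8817) / (1.28 − 0.422) = ln(2.674) / 0.8580 = 0.9837/0.8580 = 1.147 d.
D_c = (k_1/k_a) L₀ e^(−k_1 t_c) = (0.422/1.28) × 7.22 × e^(−0.422×1.147) = 0.3297 × 7.22 × 0.6164 = 1.467 mg/L.
Minimum DO = C_s − D_c = 9.51 − 1.467 = 8.043 mg/L.
x_c = v t_c = 0.760 m/s × 1.147 d × 86400 s/d = 75290 m ≈ 75.3 km.

t_c ≈ 1.15 d; D_c ≈ 1.47 mg/L; min DO ≈ 8.04 mg/L; x_c ≈ 75.3 km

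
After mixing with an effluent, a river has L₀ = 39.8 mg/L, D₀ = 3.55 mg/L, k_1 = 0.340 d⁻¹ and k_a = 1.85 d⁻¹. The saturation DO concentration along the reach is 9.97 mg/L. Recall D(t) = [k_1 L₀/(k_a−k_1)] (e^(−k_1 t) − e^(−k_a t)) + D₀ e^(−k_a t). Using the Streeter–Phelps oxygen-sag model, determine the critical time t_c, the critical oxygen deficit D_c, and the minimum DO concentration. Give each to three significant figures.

t_c ≈ 0.788 d; D_c ≈ 5.60 mg/L; min DO ≈ 4.37 mg/L

t_c = [1/(k_a−k_1)] ln[(k_a/k_1)(1 − D₀(k_a−k_1)/(k_1 L₀))]
= [1/(1.85−0.340)] ln[(1.85/0.340)(1 − 3.55×1.510/(0.340×39.8))]
= (1/1.510) ln[5.441 × 0.6039] = 0.6623 × ln(3.286) = 0.6623 × 1.190 = 0.7878 d.
D_c = (k_1/k_a) L₀ e^(−k_1 t_c) = (0.340/1.85) × 39.8 × e^(−0.340×0.7878) = 0.1838 × 39.8 × 0.7650 = 5.596 mg/L.
Minimum DO = C_s − D_c = 9.97 − 5.596 = 4.374 mg/L.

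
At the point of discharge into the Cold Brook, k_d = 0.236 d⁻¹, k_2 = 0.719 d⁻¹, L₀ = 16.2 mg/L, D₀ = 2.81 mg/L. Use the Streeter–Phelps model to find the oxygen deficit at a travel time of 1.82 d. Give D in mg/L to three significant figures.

k_d L₀/(k_2−k_d) = 0.236×16.2/(0.719−0.236) = 3.823/0.4830 = 7.916 mg/L.
e^(−k_d t) = e^(−0.236×1.820) = 0.6508; e^(−k_2 t) = e^(−0.719×1.820) = 0.2702.
D = 7.916 × (0.6508 − 0.2702) + 2.81 × 0.2702 = 3.013 + 0.7593 = 3.772 mg/L.

D ≈ 3.77 mg/L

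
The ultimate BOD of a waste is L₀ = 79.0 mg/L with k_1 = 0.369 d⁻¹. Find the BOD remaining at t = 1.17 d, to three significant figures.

L_t = L₀ e^(−k_1 t) = 79.0 × e^(−0.369×1.17) = 79.0 × 0.6494 = 51.30 mg/L.

L ≈ 51.3 mg/L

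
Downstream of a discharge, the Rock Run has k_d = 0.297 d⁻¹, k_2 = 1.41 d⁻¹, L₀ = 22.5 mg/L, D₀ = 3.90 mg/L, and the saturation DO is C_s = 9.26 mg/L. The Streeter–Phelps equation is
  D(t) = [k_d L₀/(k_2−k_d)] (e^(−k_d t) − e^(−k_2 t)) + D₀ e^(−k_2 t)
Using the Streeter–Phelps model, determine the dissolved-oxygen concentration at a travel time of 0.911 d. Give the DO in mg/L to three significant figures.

k_d L₀/(k_2−k_d) = 0.297×22.5/(1.41−0.297) = 6.683/1.113 = 6.004 mg/L.
e^(−k_d t) = e^(−0.297×0.9110) = 0.7629; e^(−k_2 t) = e^(−1.41×0.9110) = 0.2768.
D = 6.004 × (0.7629 − 0.2768) + 3.90 × 0.2768 = 2.919 + 1.079 = 3.998 mg/L.
DO = C_s − D = 9.26 − 3.998 = 5.262 mg/L.

DO ≈ 5.26 mg/L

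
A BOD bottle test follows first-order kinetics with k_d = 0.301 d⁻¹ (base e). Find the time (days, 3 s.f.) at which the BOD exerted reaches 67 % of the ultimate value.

y/L₀ = 1 − e^(−k_d t) = 0.67 ⇒ e^(−k_d t) = 0.330
t = −ln(0.330) / 0.301 = 1.109 / 0.301 = 3.683 d.

t ≈ 3.68 d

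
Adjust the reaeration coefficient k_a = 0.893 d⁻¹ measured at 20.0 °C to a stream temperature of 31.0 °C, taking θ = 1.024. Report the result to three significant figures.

k_a(T₂) = k_a(T₁) · θ^(T₂−T₁) = 0.893 × 1.024^(31.0−20.0)
= 0.893 × 1.024^11.0 = 0.893 × 1.298 = 1.159 d⁻¹.

k_a ≈ 1.16 d⁻¹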